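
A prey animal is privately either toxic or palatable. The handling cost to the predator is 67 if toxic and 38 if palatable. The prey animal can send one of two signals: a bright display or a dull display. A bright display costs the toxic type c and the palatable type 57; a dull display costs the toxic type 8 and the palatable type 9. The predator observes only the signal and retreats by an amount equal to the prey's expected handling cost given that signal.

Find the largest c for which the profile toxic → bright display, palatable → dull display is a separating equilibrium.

Under separation: bright display → toxic (pays 67); dull display → palatable (pays 38).
Palatable: 38 − 9 = 29 ≥ 67 − 57 = 10. Holds regardless of c. ✓
Toxic: 67 − c ≥ 38 − 8, so c ≤ 67 − 30 = 37.

37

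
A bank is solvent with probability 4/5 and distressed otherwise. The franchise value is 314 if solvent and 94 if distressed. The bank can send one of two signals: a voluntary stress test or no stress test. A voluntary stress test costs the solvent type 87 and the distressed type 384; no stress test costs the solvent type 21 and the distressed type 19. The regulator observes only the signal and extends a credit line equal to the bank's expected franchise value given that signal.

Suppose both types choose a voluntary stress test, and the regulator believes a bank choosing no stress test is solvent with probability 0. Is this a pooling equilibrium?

No

At the pooled signal (stress test) the regulator holds the prior 4/5 and pays 4/5·314 + 1/5·94 = 270. Off-path (no stress test) belief 0 gives 0·314 + 1·94 = 94.
Solvent: stress test gives 270 − 87 = 183; no stress test gives 94 − 21 = 73. Stays. ✓
Distressed: stress test gives 270 − 384 = -114; no stress test gives 94 − 19 = 75. Deviates. ✗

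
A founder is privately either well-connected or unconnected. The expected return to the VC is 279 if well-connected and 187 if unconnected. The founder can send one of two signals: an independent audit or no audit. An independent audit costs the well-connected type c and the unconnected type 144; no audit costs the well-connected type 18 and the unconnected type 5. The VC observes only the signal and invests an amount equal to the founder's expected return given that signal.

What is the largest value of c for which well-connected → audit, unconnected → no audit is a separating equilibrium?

110

Under separation: audit → well-connected (pays 279); no audit → unconnected (pays 187).
Unconnected: 187 − 5 = 182 ≥ 279 − 144 = 135. Holds regardless of c. ✓
Well-connected: 279 − c ≥ 187 − 18, so c ≤ 279 − 169 = 110.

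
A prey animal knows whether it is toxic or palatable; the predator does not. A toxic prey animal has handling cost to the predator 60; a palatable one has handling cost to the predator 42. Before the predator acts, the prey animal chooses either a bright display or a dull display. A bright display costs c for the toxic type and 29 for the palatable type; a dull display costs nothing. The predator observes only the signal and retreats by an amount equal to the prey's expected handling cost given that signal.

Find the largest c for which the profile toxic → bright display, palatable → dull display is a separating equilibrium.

18

Under separation: bright display → toxic (pays 60); dull display → palatable (pays 42).
Palatable: 42 − 0 = 42 ≥ 60 − 29 = 31. Holds regardless of c. ✓
Toxic: 60 − c ≥ 42 − 0, so c ≤ 60 − 42 = 18.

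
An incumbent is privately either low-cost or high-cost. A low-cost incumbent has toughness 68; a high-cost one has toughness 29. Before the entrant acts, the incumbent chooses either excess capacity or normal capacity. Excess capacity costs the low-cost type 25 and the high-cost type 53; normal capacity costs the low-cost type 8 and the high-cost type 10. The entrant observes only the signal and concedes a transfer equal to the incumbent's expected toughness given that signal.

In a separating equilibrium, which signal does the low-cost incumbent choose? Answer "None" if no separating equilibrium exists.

excess capacity

Try low-cost → excess capacity, high-cost → normal capacity:
  If types separate, excess capacity earns payment 68 and normal capacity earns 29.
  Low-cost: excess capacity gives 68 − 25 = 43; normal capacity gives 29 − 8 = 21. No deviation. ✓
  High-cost: normal capacity gives 29 − 10 = 19; excess capacity gives 68 − 53 = 15. No deviation. ✓
Both hold — the low-cost type sends excess capacity.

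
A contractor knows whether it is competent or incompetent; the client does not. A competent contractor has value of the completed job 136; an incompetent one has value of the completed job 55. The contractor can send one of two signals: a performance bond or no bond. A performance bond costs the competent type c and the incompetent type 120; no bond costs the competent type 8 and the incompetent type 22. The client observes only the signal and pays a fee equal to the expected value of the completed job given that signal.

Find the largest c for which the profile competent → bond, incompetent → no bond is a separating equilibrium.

89

Under separation: bond → competent (pays 136); no bond → incompetent (pays 55).
Incompetent: 55 − 22 = 33 ≥ 136 − 120 = 16. Holds regardless of c. ✓
Competent: 136 − c ≥ 55 − 8, so c ≤ 136 − 47 = 89.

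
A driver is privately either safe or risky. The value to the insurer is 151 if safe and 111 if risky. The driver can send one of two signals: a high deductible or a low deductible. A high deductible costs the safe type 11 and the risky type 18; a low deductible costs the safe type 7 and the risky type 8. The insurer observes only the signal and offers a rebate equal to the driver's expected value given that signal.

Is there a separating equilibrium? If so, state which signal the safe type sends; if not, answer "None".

None

Try safe → high deductible, risky → low deductible:
  If types separate, high deductible earns payment 151 and low deductible earns 111.
  Safe: high deductible gives 151 − 11 = 140; low deductible gives 111 − 7 = 104. No deviation. ✓
  Risky: low deductible gives 111 − 8 = 103; high deductible gives 151 − 18 = 133. Would deviate. ✗
Try safe → low deductible, risky → high deductible:
  If types separate, low deductible earns payment 151 and high deductible earns 111.
  Safe: low deductible gives 151 − 7 = 144; high deductible gives 111 − 11 = 100. No deviation. ✓
  Risky: high deductible gives 111 − 18 = 93; low deductible gives 151 − 8 = 143. Would deviate. ✗
Neither assignment is incentive-compatible.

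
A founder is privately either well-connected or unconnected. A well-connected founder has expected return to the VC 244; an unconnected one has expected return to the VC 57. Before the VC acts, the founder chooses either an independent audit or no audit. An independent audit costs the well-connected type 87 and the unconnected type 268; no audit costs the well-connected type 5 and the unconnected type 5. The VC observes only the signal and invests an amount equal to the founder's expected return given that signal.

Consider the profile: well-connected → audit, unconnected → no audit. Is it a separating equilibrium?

If types separate, audit earns payment 244 and no audit earns 57.
Well-connected: audit gives 244 − 87 = 157; no audit gives 57 − 5 = 52. No deviation. ✓
Unconnected: no audit gives 57 − 5 = 52; audit gives 244 − 268 = -24. No deviation. ✓
Neither type gains from mimicking the other.

Yes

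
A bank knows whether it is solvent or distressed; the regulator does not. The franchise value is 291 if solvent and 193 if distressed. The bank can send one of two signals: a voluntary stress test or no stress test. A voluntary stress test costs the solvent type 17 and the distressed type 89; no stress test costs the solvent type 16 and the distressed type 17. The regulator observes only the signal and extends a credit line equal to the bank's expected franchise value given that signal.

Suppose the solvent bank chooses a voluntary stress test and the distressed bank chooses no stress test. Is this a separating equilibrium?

No

If types separate, stress test earns payment 291 and no stress test earns 193.
Solvent: stress test gives 291 − 17 = 274; no stress test gives 193 − 16 = 177. No deviation. ✓
Distressed: no stress test gives 193 − 17 = 176; stress test gives 291 − 89 = 202. Would deviate. ✗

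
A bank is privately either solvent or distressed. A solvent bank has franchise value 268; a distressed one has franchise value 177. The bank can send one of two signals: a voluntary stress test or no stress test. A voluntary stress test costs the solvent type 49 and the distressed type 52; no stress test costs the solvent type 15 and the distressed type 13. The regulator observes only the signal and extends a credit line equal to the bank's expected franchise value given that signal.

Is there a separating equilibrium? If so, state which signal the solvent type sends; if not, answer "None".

None

Try solvent → stress test, distressed → no stress test:
  If types separate, stress test earns payment 268 and no stress test earns 177.
  Solvent: stress test gives 268 − 49 = 219; no stress test gives 177 − 15 = 162. No deviation. ✓
  Distressed: no stress test gives 177 − 13 = 164; stress test gives 268 − 52 = 216. Would deviate. ✗
Try solvent → no stress test, distressed → stress test:
  If types separate, no stress test earns payment 268 and stress test earns 177.
  Solvent: no stress test gives 268 − 15 = 253; stress test gives 177 − 49 = 128. No deviation. ✓
  Distressed: stress test gives 177 − 52 = 125; no stress test gives 268 − 13 = 255. Would deviate. ✗
Neither assignment is incentive-compatible.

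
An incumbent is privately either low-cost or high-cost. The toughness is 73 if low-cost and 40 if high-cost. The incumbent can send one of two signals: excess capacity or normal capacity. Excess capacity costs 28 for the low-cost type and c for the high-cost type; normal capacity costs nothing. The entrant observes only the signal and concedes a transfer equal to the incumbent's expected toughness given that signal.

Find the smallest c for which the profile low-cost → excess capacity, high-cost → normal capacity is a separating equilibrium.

Under separation: excess capacity → low-cost (pays 73); normal capacity → high-cost (pays 40).
Low-cost: 73 − 28 = 45 ≥ 40 − 0 = 40. Holds regardless of c. ✓
High-cost: 40 − 0 ≥ 73 − c, so c ≥ 73 − 40 = 33.

33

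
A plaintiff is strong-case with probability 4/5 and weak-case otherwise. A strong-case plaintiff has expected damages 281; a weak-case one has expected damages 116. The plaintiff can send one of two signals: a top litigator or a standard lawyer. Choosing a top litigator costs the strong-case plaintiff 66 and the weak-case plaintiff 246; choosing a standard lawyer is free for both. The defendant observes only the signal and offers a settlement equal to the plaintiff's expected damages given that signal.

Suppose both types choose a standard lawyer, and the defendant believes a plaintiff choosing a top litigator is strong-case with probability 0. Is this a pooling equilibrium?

On the equilibrium path (standard lawyer) the defendant holds the prior 4/5 and pays 4/5·281 + 1/5·116 = 248. Off-path (top litigator) belief 0 gives 0·281 + 1·116 = 116.
Strong-case: standard lawyer gives 248 − 0 = 248; top litigator gives 116 − 66 = 50. Stays. ✓
Weak-case: standard lawyer gives 248 − 0 = 248; top litigator gives 116 − 246 = -130. Stays. ✓
Beliefs are Bayes-consistent on-path and both types best-respond.

Yes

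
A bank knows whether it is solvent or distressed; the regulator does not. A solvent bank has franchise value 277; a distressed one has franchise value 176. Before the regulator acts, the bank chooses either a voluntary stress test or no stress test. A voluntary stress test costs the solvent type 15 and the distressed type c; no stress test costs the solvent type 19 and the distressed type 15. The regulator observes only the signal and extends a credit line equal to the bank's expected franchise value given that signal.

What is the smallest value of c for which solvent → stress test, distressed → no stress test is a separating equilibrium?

116

Under separation: stress test → solvent (pays 277); no stress test → distressed (pays 176).
Solvent: 277 − 15 = 262 ≥ 176 − 19 = 157. Holds regardless of c. ✓
Distressed: 176 − 15 ≥ 277 − c, so c ≥ 277 − 161 = 116.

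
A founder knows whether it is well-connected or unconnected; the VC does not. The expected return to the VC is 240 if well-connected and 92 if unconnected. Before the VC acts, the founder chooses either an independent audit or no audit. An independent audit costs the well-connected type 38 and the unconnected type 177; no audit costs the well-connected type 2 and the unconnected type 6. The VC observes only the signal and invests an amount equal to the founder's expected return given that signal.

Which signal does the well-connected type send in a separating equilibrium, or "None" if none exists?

Try well-connected → audit, unconnected → no audit:
  If types separate, audit earns payment 240 and no audit earns 92.
  Well-connected: audit gives 240 − 38 = 202; no audit gives 92 − 2 = 90. No deviation. ✓
  Unconnected: no audit gives 92 − 6 = 86; audit gives 240 − 177 = 63. No deviation. ✓
Both hold — the well-connected type sends audit.

audit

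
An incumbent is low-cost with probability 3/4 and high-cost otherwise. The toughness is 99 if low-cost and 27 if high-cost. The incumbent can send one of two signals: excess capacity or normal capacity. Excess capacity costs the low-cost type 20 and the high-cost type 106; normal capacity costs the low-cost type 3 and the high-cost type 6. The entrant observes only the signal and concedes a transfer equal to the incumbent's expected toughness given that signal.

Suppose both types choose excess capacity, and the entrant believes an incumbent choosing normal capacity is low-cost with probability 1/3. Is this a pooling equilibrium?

No

At the pooled signal (excess capacity) the entrant holds the prior 3/4 and pays 3/4·99 + 1/4·27 = 81. Off-path (normal capacity) belief 1/3 gives 1/3·99 + 2/3·27 = 51.
Low-cost: excess capacity gives 81 − 20 = 61; normal capacity gives 51 − 3 = 48. Stays. ✓
High-cost: excess capacity gives 81 − 106 = -25; normal capacity gives 51 − 6 = 45. Deviates. ✗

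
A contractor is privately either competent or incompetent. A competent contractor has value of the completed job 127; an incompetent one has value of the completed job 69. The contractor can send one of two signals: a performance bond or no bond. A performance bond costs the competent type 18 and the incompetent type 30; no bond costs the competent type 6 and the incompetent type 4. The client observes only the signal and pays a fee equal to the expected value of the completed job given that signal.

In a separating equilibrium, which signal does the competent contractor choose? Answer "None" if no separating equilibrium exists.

None

Try competent → bond, incompetent → no bond:
  Under separation the client infers type exactly: bond → competent (pays 127), no bond → incompetent (pays 69).
  Competent: bond gives 127 − 18 = 109; no bond gives 69 − 6 = 63. No deviation. ✓
  Incompetent: no bond gives 69 − 4 = 65; bond gives 127 − 30 = 97. Would deviate. ✗
Try competent → no bond, incompetent → bond:
  Under separation the client infers type exactly: no bond → competent (pays 127), bond → incompetent (pays 69).
  Competent: no bond gives 127 − 6 = 121; bond gives 69 − 18 = 51. No deviation. ✓
  Incompetent: bond gives 69 − 30 = 39; no bond gives 127 − 4 = 123. Would deviate. ✗
Neither assignment is incentive-compatible.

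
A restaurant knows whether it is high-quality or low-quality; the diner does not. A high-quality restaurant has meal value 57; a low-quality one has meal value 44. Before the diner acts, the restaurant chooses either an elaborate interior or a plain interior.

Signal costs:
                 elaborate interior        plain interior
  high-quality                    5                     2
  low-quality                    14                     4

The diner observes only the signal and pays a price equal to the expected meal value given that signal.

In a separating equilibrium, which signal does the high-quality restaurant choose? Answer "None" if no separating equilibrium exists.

None

Try high-quality → elaborate interior, low-quality → plain interior:
  If types separate, elaborate interior earns payment 57 and plain interior earns 44.
  High-quality: elaborate interior gives 57 − 5 = 52; plain interior gives 44 − 2 = 42. No deviation. ✓
  Low-quality: plain interior gives 44 − 4 = 40; elaborate interior gives 57 − 14 = 43. Would deviate. ✗
Try high-quality → plain interior, low-quality → elaborate interior:
  If types separate, plain interior earns payment 57 and elaborate interior earns 44.
  High-quality: plain interior gives 57 − 2 = 55; elaborate interior gives 44 − 5 = 39. No deviation. ✓
  Low-quality: elaborate interior gives 44 − 14 = 30; plain interior gives 57 − 4 = 53. Would deviate. ✗
Neither assignment is incentive-compatible.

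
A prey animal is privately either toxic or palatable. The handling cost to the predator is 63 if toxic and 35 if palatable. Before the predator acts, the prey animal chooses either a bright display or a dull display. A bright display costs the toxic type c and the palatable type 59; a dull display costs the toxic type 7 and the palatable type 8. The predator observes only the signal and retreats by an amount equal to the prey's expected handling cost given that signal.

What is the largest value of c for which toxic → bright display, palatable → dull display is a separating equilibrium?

35

Under separation: bright display → toxic (pays 63); dull display → palatable (pays 35).
Palatable: 35 − 8 = 27 ≥ 63 − 59 = 4. Holds regardless of c. ✓
Toxic: 63 − c ≥ 35 − 7, so c ≤ 63 − 28 = 35.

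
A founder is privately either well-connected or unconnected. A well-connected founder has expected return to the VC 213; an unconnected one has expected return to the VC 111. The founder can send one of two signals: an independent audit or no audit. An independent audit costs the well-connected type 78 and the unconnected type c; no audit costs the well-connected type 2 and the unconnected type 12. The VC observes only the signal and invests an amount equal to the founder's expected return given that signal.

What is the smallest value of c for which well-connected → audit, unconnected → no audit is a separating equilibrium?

Under separation: audit → well-connected (pays 213); no audit → unconnected (pays 111).
Well-connected: 213 − 78 = 135 ≥ 111 − 2 = 109. Holds regardless of c. ✓
Unconnected: 111 − 12 ≥ 213 − c, so c ≥ 213 − 99 = 114.

114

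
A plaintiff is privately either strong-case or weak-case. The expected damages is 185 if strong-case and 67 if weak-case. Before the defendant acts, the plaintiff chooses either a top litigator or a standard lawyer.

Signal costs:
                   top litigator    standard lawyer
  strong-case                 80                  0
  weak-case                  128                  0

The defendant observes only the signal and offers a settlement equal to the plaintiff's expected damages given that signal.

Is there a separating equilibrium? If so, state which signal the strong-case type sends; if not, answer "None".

Try strong-case → top litigator, weak-case → standard lawyer:
  Under separation the defendant infers type exactly: top litigator → strong-case (pays 185), standard lawyer → weak-case (pays 67).
  Strong-case: top litigator gives 185 − 80 = 105; standard lawyer gives 67 − 0 = 67. No deviation. ✓
  Weak-case: standard lawyer gives 67 − 0 = 67; top litigator gives 185 − 128 = 57. No deviation. ✓
Both hold — the strong-case type sends top litigator.

top litigator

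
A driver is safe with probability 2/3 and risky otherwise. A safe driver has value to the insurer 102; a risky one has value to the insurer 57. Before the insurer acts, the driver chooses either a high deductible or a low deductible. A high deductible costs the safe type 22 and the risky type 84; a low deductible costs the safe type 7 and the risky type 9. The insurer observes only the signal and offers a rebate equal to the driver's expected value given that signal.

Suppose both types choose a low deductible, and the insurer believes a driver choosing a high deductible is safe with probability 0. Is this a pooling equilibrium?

Yes

At the pooled signal (low deductible) the insurer holds the prior 2/3 and pays 2/3·102 + 1/3·57 = 87. Off-path (high deductible) belief 0 gives 0·102 + 1·57 = 57.
Safe: low deductible gives 87 − 7 = 80; high deductible gives 57 − 22 = 35. Stays. ✓
Risky: low deductible gives 87 − 9 = 78; high deductible gives 57 − 84 = -27. Stays. ✓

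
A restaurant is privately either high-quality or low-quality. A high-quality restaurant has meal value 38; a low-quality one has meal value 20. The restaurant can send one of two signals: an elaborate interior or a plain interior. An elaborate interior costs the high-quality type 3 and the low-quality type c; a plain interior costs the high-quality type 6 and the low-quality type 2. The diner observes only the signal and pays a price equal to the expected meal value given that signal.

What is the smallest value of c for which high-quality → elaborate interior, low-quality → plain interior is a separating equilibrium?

20

Under separation: elaborate interior → high-quality (pays 38); plain interior → low-quality (pays 20).
High-quality: 38 − 3 = 35 ≥ 20 − 6 = 14. Holds regardless of c. ✓
Low-quality: 20 − 2 ≥ 38 − c, so c ≥ 38 − 18 = 20.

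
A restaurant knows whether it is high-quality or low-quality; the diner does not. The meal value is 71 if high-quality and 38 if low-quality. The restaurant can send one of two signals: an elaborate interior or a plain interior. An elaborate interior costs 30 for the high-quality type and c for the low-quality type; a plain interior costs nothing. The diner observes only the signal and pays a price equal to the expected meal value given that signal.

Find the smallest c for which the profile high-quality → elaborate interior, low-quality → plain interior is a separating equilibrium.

Under separation: elaborate interior → high-quality (pays 71); plain interior → low-quality (pays 38).
High-quality: 71 − 30 = 41 ≥ 38 − 0 = 38. Holds regardless of c. ✓
Low-quality: 38 − 0 ≥ 71 − c, so c ≥ 71 − 38 = 33.

33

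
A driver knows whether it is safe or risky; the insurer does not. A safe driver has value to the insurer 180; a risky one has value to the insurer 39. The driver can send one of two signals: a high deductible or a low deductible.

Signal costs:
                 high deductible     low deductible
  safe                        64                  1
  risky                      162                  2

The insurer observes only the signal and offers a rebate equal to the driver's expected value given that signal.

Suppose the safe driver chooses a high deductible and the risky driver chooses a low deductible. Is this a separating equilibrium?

Yes

If types separate, high deductible earns payment 180 and low deductible earns 39.
Safe: high deductible gives 180 − 64 = 116; low deductible gives 39 − 1 = 38. No deviation. ✓
Risky: low deductible gives 39 − 2 = 37; high deductible gives 180 − 162 = 18. No deviation. ✓
Both incentive constraints hold.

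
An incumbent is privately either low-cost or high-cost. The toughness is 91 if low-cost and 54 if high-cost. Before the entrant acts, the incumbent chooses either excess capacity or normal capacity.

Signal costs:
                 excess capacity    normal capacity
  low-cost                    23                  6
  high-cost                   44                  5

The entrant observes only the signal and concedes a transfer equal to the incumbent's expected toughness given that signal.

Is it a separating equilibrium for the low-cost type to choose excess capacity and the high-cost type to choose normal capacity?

Yes

If types separate, excess capacity earns payment 91 and normal capacity earns 54.
Low-cost: excess capacity gives 91 − 23 = 68; normal capacity gives 54 − 6 = 48. No deviation. ✓
High-cost: normal capacity gives 54 − 5 = 49; excess capacity gives 91 − 44 = 47. No deviation. ✓
Neither type gains from mimicking the other.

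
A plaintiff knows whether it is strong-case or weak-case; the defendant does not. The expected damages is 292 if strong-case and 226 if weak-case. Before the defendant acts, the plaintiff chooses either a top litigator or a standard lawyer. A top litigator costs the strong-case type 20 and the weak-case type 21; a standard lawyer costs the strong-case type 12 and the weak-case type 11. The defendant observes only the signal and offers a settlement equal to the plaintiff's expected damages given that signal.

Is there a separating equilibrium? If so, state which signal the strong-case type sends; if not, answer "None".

None

Try strong-case → top litigator, weak-case → standard lawyer:
  Under separation the defendant infers type exactly: top litigator → strong-case (pays 292), standard lawyer → weak-case (pays 226).
  Strong-case: top litigator gives 292 − 20 = 272; standard lawyer gives 226 − 12 = 214. No deviation. ✓
  Weak-case: standard lawyer gives 226 − 11 = 215; top litigator gives 292 − 21 = 271. Would deviate. ✗
Try strong-case → standard lawyer, weak-case → top litigator:
  Under separation the defendant infers type exactly: standard lawyer → strong-case (pays 292), top litigator → weak-case (pays 226).
  Strong-case: standard lawyer gives 292 − 12 = 280; top litigator gives 226 − 20 = 206. No deviation. ✓
  Weak-case: top litigator gives 226 − 21 = 205; standard lawyer gives 292 − 11 = 281. Would deviate. ✗
Neither assignment is incentive-compatible.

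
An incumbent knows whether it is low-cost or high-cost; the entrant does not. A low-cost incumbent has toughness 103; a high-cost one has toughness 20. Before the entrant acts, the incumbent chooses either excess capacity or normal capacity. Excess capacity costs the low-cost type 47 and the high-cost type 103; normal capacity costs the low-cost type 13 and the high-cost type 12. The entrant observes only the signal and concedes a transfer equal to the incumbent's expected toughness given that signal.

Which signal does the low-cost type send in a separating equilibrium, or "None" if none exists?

Try low-cost → excess capacity, high-cost → normal capacity:
  If types separate, excess capacity earns payment 103 and normal capacity earns 20.
  Low-cost: excess capacity gives 103 − 47 = 56; normal capacity gives 20 − 13 = 7. No deviation. ✓
  High-cost: normal capacity gives 20 − 12 = 8; excess capacity gives 103 − 103 = 0. No deviation. ✓
Both hold — the low-cost type sends excess capacity.

excess capacity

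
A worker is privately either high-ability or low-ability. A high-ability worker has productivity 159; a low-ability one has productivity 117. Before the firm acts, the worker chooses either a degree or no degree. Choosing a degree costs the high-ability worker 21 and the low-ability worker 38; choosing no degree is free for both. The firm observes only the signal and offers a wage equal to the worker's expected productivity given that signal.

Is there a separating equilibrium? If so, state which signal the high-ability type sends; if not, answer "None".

None

Try high-ability → degree, low-ability → no degree:
  If types separate, degree earns payment 159 and no degree earns 117.
  High-ability: degree gives 159 − 21 = 138; no degree gives 117 − 0 = 117. No deviation. ✓
  Low-ability: no degree gives 117 − 0 = 117; degree gives 159 − 38 = 121. Would deviate. ✗
Try high-ability → no degree, low-ability → degree:
  If types separate, no degree earns payment 159 and degree earns 117.
  High-ability: no degree gives 159 − 0 = 159; degree gives 117 − 21 = 96. No deviation. ✓
  Low-ability: degree gives 117 − 38 = 79; no degree gives 159 − 0 = 159. Would deviate. ✗
Neither assignment is incentive-compatible.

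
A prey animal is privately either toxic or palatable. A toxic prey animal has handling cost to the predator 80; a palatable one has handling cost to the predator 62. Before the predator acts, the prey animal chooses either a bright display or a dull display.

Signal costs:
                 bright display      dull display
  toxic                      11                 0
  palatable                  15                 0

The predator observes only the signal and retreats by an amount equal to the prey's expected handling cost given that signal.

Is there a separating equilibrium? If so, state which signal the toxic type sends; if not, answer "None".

Try toxic → bright display, palatable → dull display:
  If types separate, bright display earns payment 80 and dull display earns 62.
  Toxic: bright display gives 80 − 11 = 69; dull display gives 62 − 0 = 62. No deviation. ✓
  Palatable: dull display gives 62 − 0 = 62; bright display gives 80 − 15 = 65. Would deviate. ✗
Try toxic → dull display, palatable → bright display:
  If types separate, dull display earns payment 80 and bright display earns 62.
  Toxic: dull display gives 80 − 0 = 80; bright display gives 62 − 11 = 51. No deviation. ✓
  Palatable: bright display gives 62 − 15 = 47; dull display gives 80 − 0 = 80. Would deviate. ✗
Neither assignment is incentive-compatible.

None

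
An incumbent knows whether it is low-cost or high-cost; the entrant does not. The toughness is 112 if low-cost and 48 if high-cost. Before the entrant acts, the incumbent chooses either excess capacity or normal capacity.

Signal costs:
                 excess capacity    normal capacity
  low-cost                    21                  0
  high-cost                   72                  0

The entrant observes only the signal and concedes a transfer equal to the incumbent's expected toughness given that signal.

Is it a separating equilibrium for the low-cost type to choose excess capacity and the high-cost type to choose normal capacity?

If types separate, excess capacity earns payment 112 and normal capacity earns 48.
Low-cost: excess capacity gives 112 − 21 = 91; normal capacity gives 48 − 0 = 48. No deviation. ✓
High-cost: normal capacity gives 48 − 0 = 48; excess capacity gives 112 − 72 = 40. No deviation. ✓
Neither type gains from mimicking the other.

Yes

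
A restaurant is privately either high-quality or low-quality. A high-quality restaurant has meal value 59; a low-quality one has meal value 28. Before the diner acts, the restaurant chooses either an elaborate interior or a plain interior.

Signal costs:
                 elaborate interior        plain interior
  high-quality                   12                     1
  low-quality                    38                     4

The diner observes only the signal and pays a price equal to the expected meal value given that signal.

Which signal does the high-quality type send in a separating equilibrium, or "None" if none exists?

Try high-quality → elaborate interior, low-quality → plain interior:
  If types separate, elaborate interior earns payment 59 and plain interior earns 28.
  High-quality: elaborate interior gives 59 − 12 = 47; plain interior gives 28 − 1 = 27. No deviation. ✓
  Low-quality: plain interior gives 28 − 4 = 24; elaborate interior gives 59 − 38 = 21. No deviation. ✓
Both hold — the high-quality type sends elaborate interior.

elaborate interior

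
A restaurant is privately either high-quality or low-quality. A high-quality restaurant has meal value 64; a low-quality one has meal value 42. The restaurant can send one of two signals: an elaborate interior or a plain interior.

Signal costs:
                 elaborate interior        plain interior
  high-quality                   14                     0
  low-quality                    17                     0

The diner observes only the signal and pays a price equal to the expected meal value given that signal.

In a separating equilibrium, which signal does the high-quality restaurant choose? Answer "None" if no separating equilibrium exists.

None

Try high-quality → elaborate interior, low-quality → plain interior:
  Under separation the diner infers type exactly: elaborate interior → high-quality (pays 64), plain interior → low-quality (pays 42).
  High-quality: elaborate interior gives 64 − 14 = 50; plain interior gives 42 − 0 = 42. No deviation. ✓
  Low-quality: plain interior gives 42 − 0 = 42; elaborate interior gives 64 − 17 = 47. Would deviate. ✗
Try high-quality → plain interior, low-quality → elaborate interior:
  Under separation the diner infers type exactly: plain interior → high-quality (pays 64), elaborate interior → low-quality (pays 42).
  High-quality: plain interior gives 64 − 0 = 64; elaborate interior gives 42 − 14 = 28. No deviation. ✓
  Low-quality: elaborate interior gives 42 − 17 = 25; plain interior gives 64 − 0 = 64. Would deviate. ✗
Neither assignment is incentive-compatible.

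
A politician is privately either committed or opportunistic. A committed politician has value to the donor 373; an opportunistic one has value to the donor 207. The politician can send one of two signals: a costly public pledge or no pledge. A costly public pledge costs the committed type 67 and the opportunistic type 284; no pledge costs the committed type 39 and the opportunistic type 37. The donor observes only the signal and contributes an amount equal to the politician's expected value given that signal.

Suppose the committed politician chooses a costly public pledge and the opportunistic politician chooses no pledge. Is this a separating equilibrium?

Yes

Under separation the donor infers type exactly: pledge → committed (pays 373), no pledge → opportunistic (pays 207).
Committed: pledge gives 373 − 67 = 306; no pledge gives 207 − 39 = 168. No deviation. ✓
Opportunistic: no pledge gives 207 − 37 = 170; pledge gives 373 − 284 = 89. No deviation. ✓
Both incentive constraints hold.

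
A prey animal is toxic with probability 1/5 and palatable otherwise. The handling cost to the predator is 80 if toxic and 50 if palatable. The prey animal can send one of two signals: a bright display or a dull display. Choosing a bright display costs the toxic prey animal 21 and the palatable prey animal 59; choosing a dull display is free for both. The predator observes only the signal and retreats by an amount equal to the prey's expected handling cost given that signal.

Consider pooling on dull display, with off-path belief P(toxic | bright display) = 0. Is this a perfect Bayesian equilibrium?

Yes

At the pooled signal (dull display) the predator holds the prior 1/5 and pays 1/5·80 + 4/5·50 = 56. Off-path (bright display) belief 0 gives 0·80 + 1·50 = 50.
Toxic: dull display gives 56 − 0 = 56; bright display gives 50 − 21 = 29. Stays. ✓
Palatable: dull display gives 56 − 0 = 56; bright display gives 50 − 59 = -9. Stays. ✓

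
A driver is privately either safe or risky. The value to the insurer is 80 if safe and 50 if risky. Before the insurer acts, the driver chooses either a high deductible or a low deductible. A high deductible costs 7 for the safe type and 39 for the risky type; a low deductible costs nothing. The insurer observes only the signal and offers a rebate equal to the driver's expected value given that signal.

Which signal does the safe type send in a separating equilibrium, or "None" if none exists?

high deductible

Try safe → high deductible, risky → low deductible:
  If types separate, high deductible earns payment 80 and low deductible earns 50.
  Safe: high deductible gives 80 − 7 = 73; low deductible gives 50 − 0 = 50. No deviation. ✓
  Risky: low deductible gives 50 − 0 = 50; high deductible gives 80 − 39 = 41. No deviation. ✓
Both hold — the safe type sends high deductible.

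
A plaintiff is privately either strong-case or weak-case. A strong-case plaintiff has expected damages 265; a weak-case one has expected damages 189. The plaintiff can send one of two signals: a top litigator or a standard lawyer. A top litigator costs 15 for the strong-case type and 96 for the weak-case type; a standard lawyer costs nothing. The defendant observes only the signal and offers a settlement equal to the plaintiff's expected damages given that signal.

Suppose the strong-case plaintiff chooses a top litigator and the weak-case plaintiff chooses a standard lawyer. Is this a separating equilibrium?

If types separate, top litigator earns payment 265 and standard lawyer earns 189.
Strong-case: top litigator gives 265 − 15 = 250; standard lawyer gives 189 − 0 = 189. No deviation. ✓
Weak-case: standard lawyer gives 189 − 0 = 189; top litigator gives 265 − 96 = 169. No deviation. ✓
Both incentive constraints hold.

Yes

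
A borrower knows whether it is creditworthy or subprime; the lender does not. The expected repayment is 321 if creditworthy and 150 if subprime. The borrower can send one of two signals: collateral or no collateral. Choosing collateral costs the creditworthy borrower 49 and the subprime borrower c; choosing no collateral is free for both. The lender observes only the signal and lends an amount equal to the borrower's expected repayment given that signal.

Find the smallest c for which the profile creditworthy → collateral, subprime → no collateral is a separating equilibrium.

171

Under separation: collateral → creditworthy (pays 321); no collateral → subprime (pays 150).
Creditworthy: 321 − 49 = 272 ≥ 150 − 0 = 150. Holds regardless of c. ✓
Subprime: 150 − 0 ≥ 321 − c, so c ≥ 321 − 150 = 171.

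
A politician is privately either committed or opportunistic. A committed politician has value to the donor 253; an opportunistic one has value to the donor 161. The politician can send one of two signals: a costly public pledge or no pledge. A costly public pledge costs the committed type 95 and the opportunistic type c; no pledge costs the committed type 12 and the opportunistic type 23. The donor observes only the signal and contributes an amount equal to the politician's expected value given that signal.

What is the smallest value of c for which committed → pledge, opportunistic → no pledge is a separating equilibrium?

115

Under separation: pledge → committed (pays 253); no pledge → opportunistic (pays 161).
Committed: 253 − 95 = 158 ≥ 161 − 12 = 149. Holds regardless of c. ✓
Opportunistic: 161 − 23 ≥ 253 − c, so c ≥ 253 − 138 = 115.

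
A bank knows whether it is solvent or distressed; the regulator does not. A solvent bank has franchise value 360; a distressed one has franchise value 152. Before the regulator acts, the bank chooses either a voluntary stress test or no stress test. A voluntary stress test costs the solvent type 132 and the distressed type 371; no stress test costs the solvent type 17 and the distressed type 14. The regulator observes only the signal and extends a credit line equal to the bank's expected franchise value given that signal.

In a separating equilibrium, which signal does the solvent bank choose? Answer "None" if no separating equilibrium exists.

Try solvent → stress test, distressed → no stress test:
  If types separate, stress test earns payment 360 and no stress test earns 152.
  Solvent: stress test gives 360 − 132 = 228; no stress test gives 152 − 17 = 135. No deviation. ✓
  Distressed: no stress test gives 152 − 14 = 138; stress test gives 360 − 371 = -11. No deviation. ✓
Both hold — the solvent type sends stress test.

stress test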